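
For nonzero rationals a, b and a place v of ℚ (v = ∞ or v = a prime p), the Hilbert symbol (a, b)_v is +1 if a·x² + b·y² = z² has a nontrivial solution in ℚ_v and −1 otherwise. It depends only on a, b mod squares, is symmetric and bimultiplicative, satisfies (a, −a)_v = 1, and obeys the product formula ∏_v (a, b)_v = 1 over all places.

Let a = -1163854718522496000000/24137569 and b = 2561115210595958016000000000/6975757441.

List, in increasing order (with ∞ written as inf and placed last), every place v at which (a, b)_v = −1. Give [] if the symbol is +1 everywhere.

[11, 19]

(a, b) ≡ (-114, 4290) mod (ℚ^×)²; places V = {2, 3, 5, 7, 11, 13, 17, 19, ∞}.
(a,b)_5: α=6, u≡4; β=9, v≡2 (mod 5); (4|5)=+1, (2|5)=-1; sign (−1)^0·+1^9·-1^6 = +1.
(a,b)_2: α=13, β=17; u≡7, v≡1 (mod 8); ε(u)ε(v)=1·0, αω(v)=13·0, βω(u)=17·0; sum ≡ 0  ⇒  +1.
(a,b)_11: α=2, u≡2; β=1, v≡4 (mod 11); (2|11)=-1, (4|11)=+1; sign (−1)^0·-1^1·+1^2 = -1.
(a,b)_∞: sgn(-114)=−, sgn(4290)=+, so +1.
(a,b)_13: α=2, u≡4; β=3, v≡11 (mod 13); (4|13)=+1, (11|13)=-1; sign (−1)^0·+1^3·-1^2 = +1.
(a,b)_3: α=3, u≡1; β=3, v≡2 (mod 3); (1|3)=+1, (2|3)=-1; sign (−1)^1·+1^3·-1^3 = +1.
(a,b)_7: α=4, u≡3; β=6, v≡5 (mod 7); (3|7)=-1, (5|7)=-1; sign (−1)^0·-1^6·-1^4 = +1.
(a,b)_17: α=-6, u≡7; β=-8, v≡7 (mod 17); (7|17)=-1, (7|17)=-1; sign (−1)^0·-1^-8·-1^-6 = +1.
(a,b)_19: α=3, u≡15; β=4, v≡8 (mod 19); (15|19)=-1, (8|19)=-1; sign (−1)^0·-1^4·-1^3 = -1.
|Ram(-114, 4290)| = 2, even; anisotropic at {11, 19}.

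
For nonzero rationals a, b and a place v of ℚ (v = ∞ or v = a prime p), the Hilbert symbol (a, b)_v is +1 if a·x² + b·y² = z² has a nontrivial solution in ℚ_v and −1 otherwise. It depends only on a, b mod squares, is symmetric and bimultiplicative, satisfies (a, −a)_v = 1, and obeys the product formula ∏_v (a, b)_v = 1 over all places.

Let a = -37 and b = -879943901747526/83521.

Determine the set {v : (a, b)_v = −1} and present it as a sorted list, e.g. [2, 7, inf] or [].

[2, 7, 37, inf]

(a, b) ≡ (-37, -15142694) mod (ℚ^×)²; places V = {2, 3, 7, 11, 17, 23, 31, 37, 41, ∞}.
(a,b)_17: α=0, u≡14; β=-4, v≡7 (mod 17); (14|17)=-1, (7|17)=-1; sign (−1)^0·-1^-4·-1^0 = +1.
(a,b)_41: α=0, u≡4; β=1, v≡7 (mod 41); (4|41)=+1, (7|41)=-1; sign (−1)^0·+1^1·-1^0 = +1.
(a,b)_31: α=0, u≡25; β=1, v≡22 (mod 31); (25|31)=+1, (22|31)=-1; sign (−1)^0·+1^1·-1^0 = +1.
(a,b)_37: α=1, u≡36; β=1, v≡15 (mod 37); (36|37)=+1, (15|37)=-1; sign (−1)^0·+1^1·-1^1 = -1.
(a,b)_∞: sgn(-37)=−, sgn(-15142694)=−, so -1.
(a,b)_2: α=0, β=1; u≡3, v≡5 (mod 8); ε(u)ε(v)=1·0, αω(v)=0·1, βω(u)=1·1; sum ≡ 1  ⇒  -1.
(a,b)_23: α=0, u≡9; β=1, v≡20 (mod 23); (9|23)=+1, (20|23)=-1; sign (−1)^0·+1^1·-1^0 = +1.
(a,b)_7: α=0, u≡5; β=3, v≡5 (mod 7); (5|7)=-1, (5|7)=-1; sign (−1)^0·-1^3·-1^0 = -1.
(a,b)_11: α=0, u≡7; β=4, v≡5 (mod 11); (7|11)=-1, (5|11)=+1; sign (−1)^0·-1^4·+1^0 = +1.
(a,b)_3: α=0, u≡2; β=4, v≡1 (mod 3); (2|3)=-1, (1|3)=+1; sign (−1)^0·-1^4·+1^0 = +1.
(-37, -15142694 / ℚ) ramifies at {2, 7, 37, ∞}: a division algebra.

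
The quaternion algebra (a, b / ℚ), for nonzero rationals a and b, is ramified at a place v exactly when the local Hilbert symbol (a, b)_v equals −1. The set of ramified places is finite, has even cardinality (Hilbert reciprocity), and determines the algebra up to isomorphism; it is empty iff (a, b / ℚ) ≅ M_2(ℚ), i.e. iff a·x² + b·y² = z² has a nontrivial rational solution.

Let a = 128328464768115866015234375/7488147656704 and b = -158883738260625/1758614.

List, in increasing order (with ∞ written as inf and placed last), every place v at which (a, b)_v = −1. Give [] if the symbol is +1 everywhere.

(a, b) ≡ (119, -125302) mod (ℚ^×)²; places V = {2, 3, 5, 7, 11, 13, 17, 23, 31, 37, 43, 47, ∞}.
(a,b)_37: α=4, u≡14; β=2, v≡35 (mod 37); (14|37)=-1, (35|37)=-1; sign (−1)^0·-1^2·-1^4 = +1.
(a,b)_5: α=8, u≡1; β=4, v≡2 (mod 5); (1|5)=+1, (2|5)=-1; sign (−1)^0·+1^4·-1^8 = +1.
(a,b)_31: α=2, u≡3; β=1, v≡14 (mod 31); (3|31)=-1, (14|31)=+1; sign (−1)^0·-1^1·+1^2 = -1.
(a,b)_17: α=3, u≡14; β=2, v≡12 (mod 17); (14|17)=-1, (12|17)=-1; sign (−1)^0·-1^2·-1^3 = -1.
(a,b)_7: α=5, u≡6; β=2, v≡6 (mod 7); (6|7)=-1, (6|7)=-1; sign (−1)^0·-1^2·-1^5 = -1.
(a,b)_23: α=-2, u≡18; β=0, v≡8 (mod 23); (18|23)=+1, (8|23)=+1; sign (−1)^0·+1^0·+1^-2 = +1.
(a,b)_47: α=2, u≡27; β=1, v≡19 (mod 47); (27|47)=+1, (19|47)=-1; sign (−1)^0·+1^1·-1^2 = +1.
(a,b)_13: α=-4, u≡11; β=-2, v≡2 (mod 13); (11|13)=-1, (2|13)=-1; sign (−1)^0·-1^-2·-1^-4 = +1.
(a,b)_43: α=0, u≡34; β=-1, v≡10 (mod 43); (34|43)=-1, (10|43)=+1; sign (−1)^0·-1^-1·+1^0 = -1.
(a,b)_3: α=0, u≡2; β=2, v≡2 (mod 3); (2|3)=-1, (2|3)=-1; sign (−1)^0·-1^2·-1^0 = +1.
(a,b)_11: α=-2, u≡5; β=-2, v≡6 (mod 11); (5|11)=+1, (6|11)=-1; sign (−1)^0·+1^-2·-1^-2 = +1.
(a,b)_2: α=-12, β=-1; u≡7, v≡5 (mod 8); ε(u)ε(v)=1·0, αω(v)=-12·1, βω(u)=-1·0; sum ≡ 0  ⇒  +1.
(a,b)_∞: sgn(119)=+, sgn(-125302)=−, so +1.
Ram(119, -125302) = {7, 17, 31, 43}; no ℚ_7-point on the conic.

[7, 17, 31, 43]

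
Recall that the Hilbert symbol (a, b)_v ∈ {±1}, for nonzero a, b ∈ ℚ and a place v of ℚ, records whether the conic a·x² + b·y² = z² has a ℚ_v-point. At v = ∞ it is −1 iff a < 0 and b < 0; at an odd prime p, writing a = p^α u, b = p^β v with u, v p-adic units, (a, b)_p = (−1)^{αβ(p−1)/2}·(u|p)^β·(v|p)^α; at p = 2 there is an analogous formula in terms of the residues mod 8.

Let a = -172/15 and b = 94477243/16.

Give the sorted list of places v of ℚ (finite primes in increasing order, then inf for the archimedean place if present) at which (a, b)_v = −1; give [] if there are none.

[2, 5, 31, 43]

(a, b) ≡ (-645, 1147) mod (ℚ^×)²; places V = {2, 3, 5, 7, 31, 37, 41, 43, ∞}.
(a,b)_∞: sgn(-645)=−, sgn(1147)=+, so +1.
(a,b)_7: α=0, u≡3; β=2, v≡3 (mod 7); (3|7)=-1, (3|7)=-1; sign (−1)^0·-1^2·-1^0 = +1.
(a,b)_3: α=-1, u≡1; β=0, v≡1 (mod 3); (1|3)=+1, (1|3)=+1; sign (−1)^0·+1^0·+1^-1 = +1.
(a,b)_2: α=2, β=-4; u≡3, v≡3 (mod 8); ε(u)ε(v)=1·1, αω(v)=2·1, βω(u)=-4·1; sum ≡ 1  ⇒  -1.
(a,b)_37: α=0, u≡28; β=1, v≡2 (mod 37); (28|37)=+1, (2|37)=-1; sign (−1)^0·+1^1·-1^0 = +1.
(a,b)_31: α=0, u≡3; β=1, v≡24 (mod 31); (3|31)=-1, (24|31)=-1; sign (−1)^0·-1^1·-1^0 = -1.
(a,b)_41: α=0, u≡35; β=2, v≡20 (mod 41); (35|41)=-1, (20|41)=+1; sign (−1)^0·-1^2·+1^0 = +1.
(a,b)_5: α=-1, u≡1; β=0, v≡3 (mod 5); (1|5)=+1, (3|5)=-1; sign (−1)^0·+1^0·-1^-1 = -1.
(a,b)_43: α=1, u≡37; β=0, v≡22 (mod 43); (37|43)=-1, (22|43)=-1; sign (−1)^0·-1^0·-1^1 = -1.
|Ram(-645, 1147)| = 4, even; anisotropic at {2, 5, 31, 43}.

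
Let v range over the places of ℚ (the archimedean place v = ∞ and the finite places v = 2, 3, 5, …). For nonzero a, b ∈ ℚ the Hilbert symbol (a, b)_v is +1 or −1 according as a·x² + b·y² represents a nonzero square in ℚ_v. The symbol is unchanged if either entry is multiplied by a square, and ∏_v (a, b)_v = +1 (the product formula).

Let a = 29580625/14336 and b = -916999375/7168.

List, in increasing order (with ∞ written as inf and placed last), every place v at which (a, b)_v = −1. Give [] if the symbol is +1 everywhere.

[2, 7, 31, 47]

Mod squares: a ≡ 662606, b ≡ -10270393. Check v ∈ {∞, 2, 5, 7, 19, 31, 47, 53}.
v=7: a=7^-1·(≡1), b=7^-1·(≡1) mod 7; (1|7)=+1, (1|7)=+1; (−1)^{-1·-1·3}·(+1)^-1·(+1)^-1 = -1.
v=5: a=5^4·(≡4), b=5^4·(≡2) mod 5; (4|5)=+1, (2|5)=-1; (−1)^{4·4·2}·(+1)^4·(-1)^4 = +1.
v=19: a=19^1·(≡11), b=19^1·(≡2) mod 19; (11|19)=+1, (2|19)=-1; (−1)^{1·1·9}·(+1)^1·(-1)^1 = +1.
v=31: a=31^0·(≡6), b=31^1·(≡19) mod 31; (6|31)=-1, (19|31)=+1; (−1)^{0·1·15}·(-1)^1·(+1)^0 = -1.
v=2: v_2(a)=-11, v_2(b)=-10; units ≡ 7, 7 (mod 8); ε·ε+αω+βω = 1·1+-11·0+-10·0 ≡ 1  ⇒  (a,b)_2 = -1.
v=∞: 662606 > 0 and -10270393 < 0  ⇒  (a,b)_∞ = +1.
v=47: a=47^1·(≡45), b=47^1·(≡30) mod 47; (45|47)=-1, (30|47)=-1; (−1)^{1·1·23}·(-1)^1·(-1)^1 = -1.
v=53: a=53^1·(≡36), b=53^1·(≡47) mod 53; (36|53)=+1, (47|53)=+1; (−1)^{1·1·26}·(+1)^1·(+1)^1 = +1.
|Ram(662606, -10270393)| = 4, even; anisotropic at {2, 7, 31, 47}.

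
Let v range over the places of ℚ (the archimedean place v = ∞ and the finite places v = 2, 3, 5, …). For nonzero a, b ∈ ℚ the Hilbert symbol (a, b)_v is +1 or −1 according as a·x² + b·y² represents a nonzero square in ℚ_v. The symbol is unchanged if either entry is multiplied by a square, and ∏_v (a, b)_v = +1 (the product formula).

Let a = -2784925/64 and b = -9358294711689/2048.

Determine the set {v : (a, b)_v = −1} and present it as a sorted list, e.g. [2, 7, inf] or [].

[13, inf]

(a, b) ≡ (-111397, -2) mod (ℚ^×)²; places V = {2, 3, 5, 7, 11, 13, 17, 19, 41, ∞}.
(a,b)_13: α=1, u≡11; β=0, v≡11 (mod 13); (11|13)=-1, (11|13)=-1; sign (−1)^0·-1^0·-1^1 = -1.
(a,b)_2: α=-6, β=-11; u≡3, v≡7 (mod 8); ε(u)ε(v)=1·1, αω(v)=-6·0, βω(u)=-11·1; sum ≡ 0  ⇒  +1.
(a,b)_11: α=1, u≡5; β=2, v≡5 (mod 11); (5|11)=+1, (5|11)=+1; sign (−1)^0·+1^2·+1^1 = +1.
(a,b)_∞: sgn(-111397)=−, sgn(-2)=−, so -1.
(a,b)_17: α=0, u≡9; β=2, v≡15 (mod 17); (9|17)=+1, (15|17)=+1; sign (−1)^0·+1^2·+1^0 = +1.
(a,b)_7: α=0, u≡4; β=2, v≡6 (mod 7); (4|7)=+1, (6|7)=-1; sign (−1)^0·+1^2·-1^0 = +1.
(a,b)_5: α=2, u≡2; β=0, v≡2 (mod 5); (2|5)=-1, (2|5)=-1; sign (−1)^0·-1^0·-1^2 = +1.
(a,b)_19: α=1, u≡15; β=2, v≡5 (mod 19); (15|19)=-1, (5|19)=+1; sign (−1)^0·-1^2·+1^1 = +1.
(a,b)_3: α=0, u≡2; β=2, v≡1 (mod 3); (2|3)=-1, (1|3)=+1; sign (−1)^0·-1^2·+1^0 = +1.
(a,b)_41: α=1, u≡13; β=2, v≡4 (mod 41); (13|41)=-1, (4|41)=+1; sign (−1)^0·-1^2·+1^1 = +1.
Ram(-111397, -2) = {13, ∞}; no ℚ_13-point on the conic.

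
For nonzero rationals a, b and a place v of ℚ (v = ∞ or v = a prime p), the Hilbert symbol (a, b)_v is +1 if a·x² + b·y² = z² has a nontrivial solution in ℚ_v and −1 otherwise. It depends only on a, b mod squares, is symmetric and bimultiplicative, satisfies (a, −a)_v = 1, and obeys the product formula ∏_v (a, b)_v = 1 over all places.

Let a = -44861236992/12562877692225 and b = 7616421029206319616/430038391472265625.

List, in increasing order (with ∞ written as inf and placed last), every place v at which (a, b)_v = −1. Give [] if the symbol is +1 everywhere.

[]

Mod squares: a ≡ -143, b ≡ 66. Check v ∈ {∞, 2, 3, 5, 7, 11, 13, 17, 19, 23, 37, 41, 47}.
v=17: a=17^-2·(≡14), b=17^0·(≡4) mod 17; (14|17)=-1, (4|17)=+1; (−1)^{-2·0·8}·(-1)^0·(+1)^-2 = +1.
v=11: a=11^1·(≡1), b=11^3·(≡8) mod 11; (1|11)=+1, (8|11)=-1; (−1)^{1·3·5}·(+1)^3·(-1)^1 = +1.
v=3: a=3^6·(≡1), b=3^11·(≡1) mod 3; (1|3)=+1, (1|3)=+1; (−1)^{6·11·1}·(+1)^11·(+1)^6 = +1.
v=37: a=37^-2·(≡31), b=37^0·(≡31) mod 37; (31|37)=-1, (31|37)=-1; (−1)^{-2·0·18}·(-1)^0·(-1)^-2 = +1.
v=13: a=13^1·(≡11), b=13^4·(≡10) mod 13; (11|13)=-1, (10|13)=+1; (−1)^{1·4·6}·(-1)^4·(+1)^1 = +1.
v=47: a=47^0·(≡35), b=47^2·(≡20) mod 47; (35|47)=-1, (20|47)=-1; (−1)^{0·2·23}·(-1)^2·(-1)^0 = +1.
v=19: a=19^0·(≡16), b=19^-2·(≡9) mod 19; (16|19)=+1, (9|19)=+1; (−1)^{0·-2·9}·(+1)^-2·(+1)^0 = +1.
v=23: a=23^-2·(≡13), b=23^-2·(≡14) mod 23; (13|23)=+1, (14|23)=-1; (−1)^{-2·-2·11}·(+1)^-2·(-1)^-2 = +1.
v=∞: -143 < 0 and 66 > 0  ⇒  (a,b)_∞ = +1.
v=7: a=7^-4·(≡1), b=7^-8·(≡6) mod 7; (1|7)=+1, (6|7)=-1; (−1)^{-4·-8·3}·(+1)^-8·(-1)^-4 = +1.
v=5: a=5^-2·(≡2), b=5^-8·(≡4) mod 5; (2|5)=-1, (4|5)=+1; (−1)^{-2·-8·2}·(-1)^-8·(+1)^-2 = +1.
v=41: a=41^2·(≡9), b=41^0·(≡23) mod 41; (9|41)=+1, (23|41)=+1; (−1)^{2·0·20}·(+1)^0·(+1)^2 = +1.
v=2: v_2(a)=8, v_2(b)=9; units ≡ 1, 1 (mod 8); ε·ε+αω+βω = 0·0+8·0+9·0 ≡ 0  ⇒  (a,b)_2 = +1.
Ram(a, b) = ∅: the form -143·x² + 66·y² − z² is isotropic over every ℚ_v, so by Hasse–Minkowski it is isotropic over ℚ.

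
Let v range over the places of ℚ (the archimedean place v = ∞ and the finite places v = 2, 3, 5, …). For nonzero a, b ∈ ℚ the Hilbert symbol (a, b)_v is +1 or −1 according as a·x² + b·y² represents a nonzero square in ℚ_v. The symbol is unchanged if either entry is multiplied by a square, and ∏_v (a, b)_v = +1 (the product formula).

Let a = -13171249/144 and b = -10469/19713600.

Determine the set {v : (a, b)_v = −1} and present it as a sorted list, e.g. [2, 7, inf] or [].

Mod squares: a ≡ -268801, b ≡ -29. Check v ∈ {∞, 2, 3, 5, 7, 13, 19, 23, 29, 31, 37}.
v=29: a=29^1·(≡12), b=29^1·(≡5) mod 29; (12|29)=-1, (5|29)=+1; (−1)^{1·1·14}·(-1)^1·(+1)^1 = -1.
v=23: a=23^1·(≡10), b=23^0·(≡19) mod 23; (10|23)=-1, (19|23)=-1; (−1)^{1·0·11}·(-1)^0·(-1)^1 = -1.
v=3: a=3^-2·(≡2), b=3^-2·(≡1) mod 3; (2|3)=-1, (1|3)=+1; (−1)^{-2·-2·1}·(-1)^-2·(+1)^-2 = +1.
v=2: v_2(a)=-4, v_2(b)=-6; units ≡ 7, 3 (mod 8); ε·ε+αω+βω = 1·1+-4·1+-6·0 ≡ 1  ⇒  (a,b)_2 = -1.
v=∞: -268801 < 0 and -29 < 0  ⇒  (a,b)_∞ = -1.
v=5: a=5^0·(≡4), b=5^-2·(≡4) mod 5; (4|5)=+1, (4|5)=+1; (−1)^{0·-2·2}·(+1)^-2·(+1)^0 = +1.
v=13: a=13^1·(≡8), b=13^0·(≡10) mod 13; (8|13)=-1, (10|13)=+1; (−1)^{1·0·6}·(-1)^0·(+1)^1 = +1.
v=31: a=31^1·(≡5), b=31^0·(≡16) mod 31; (5|31)=+1, (16|31)=+1; (−1)^{1·0·15}·(+1)^0·(+1)^1 = +1.
v=19: a=19^0·(≡11), b=19^2·(≡5) mod 19; (11|19)=+1, (5|19)=+1; (−1)^{0·2·9}·(+1)^2·(+1)^0 = +1.
v=37: a=37^0·(≡25), b=37^-2·(≡32) mod 37; (25|37)=+1, (32|37)=-1; (−1)^{0·-2·18}·(+1)^-2·(-1)^0 = +1.
v=7: a=7^2·(≡5), b=7^0·(≡6) mod 7; (5|7)=-1, (6|7)=-1; (−1)^{2·0·3}·(-1)^0·(-1)^2 = +1.
|Ram(-268801, -29)| = 4, even; anisotropic at {2, 23, 29, ∞}.

[2, 23, 29, inf]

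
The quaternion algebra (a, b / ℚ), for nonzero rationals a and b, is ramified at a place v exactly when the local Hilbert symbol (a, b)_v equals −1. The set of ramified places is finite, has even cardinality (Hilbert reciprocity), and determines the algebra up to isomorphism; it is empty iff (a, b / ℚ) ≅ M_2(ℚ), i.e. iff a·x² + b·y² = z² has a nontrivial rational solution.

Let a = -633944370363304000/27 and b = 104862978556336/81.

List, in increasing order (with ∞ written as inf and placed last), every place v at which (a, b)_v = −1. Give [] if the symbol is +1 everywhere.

(a, b) ≡ (-31395, 62491) mod (ℚ^×)²; places V = {2, 3, 5, 7, 11, 13, 19, 23, ∞}.
(a,b)_23: α=1, u≡22; β=1, v≡6 (mod 23); (22|23)=-1, (6|23)=+1; sign (−1)^1·-1^1·+1^1 = +1.
(a,b)_3: α=-3, u≡2; β=-4, v≡1 (mod 3); (2|3)=-1, (1|3)=+1; sign (−1)^0·-1^-4·+1^-3 = +1.
(a,b)_2: α=6, β=4; u≡5, v≡3 (mod 8); ε(u)ε(v)=0·1, αω(v)=6·1, βω(u)=4·1; sum ≡ 0  ⇒  +1.
(a,b)_13: α=1, u≡12; β=1, v≡12 (mod 13); (12|13)=+1, (12|13)=+1; sign (−1)^0·+1^1·+1^1 = +1.
(a,b)_11: α=2, u≡7; β=3, v≡1 (mod 11); (7|11)=-1, (1|11)=+1; sign (−1)^0·-1^3·+1^2 = -1.
(a,b)_19: α=4, u≡3; β=3, v≡2 (mod 19); (3|19)=-1, (2|19)=-1; sign (−1)^0·-1^3·-1^4 = -1.
(a,b)_∞: sgn(-31395)=−, sgn(62491)=+, so +1.
(a,b)_7: α=5, u≡1; β=4, v≡1 (mod 7); (1|7)=+1, (1|7)=+1; sign (−1)^0·+1^4·+1^5 = +1.
(a,b)_5: α=3, u≡4; β=0, v≡1 (mod 5); (4|5)=+1, (1|5)=+1; sign (−1)^0·+1^0·+1^3 = +1.
|Ram(-31395, 62491)| = 2, even; anisotropic at {11, 19}.

[11, 19]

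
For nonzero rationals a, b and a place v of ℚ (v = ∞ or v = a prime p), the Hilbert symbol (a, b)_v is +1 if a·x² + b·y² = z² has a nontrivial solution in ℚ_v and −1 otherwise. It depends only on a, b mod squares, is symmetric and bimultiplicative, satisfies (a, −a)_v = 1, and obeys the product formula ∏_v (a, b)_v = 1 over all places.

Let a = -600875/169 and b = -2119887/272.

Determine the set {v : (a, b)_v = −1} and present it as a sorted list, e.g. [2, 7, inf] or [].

[17, 19, 23, inf]

(a, b) ≡ (-24035, -81719) mod (ℚ^×)²; places V = {2, 3, 5, 7, 11, 13, 17, 19, 23, ∞}.
(a,b)_7: α=0, u≡5; β=2, v≡3 (mod 7); (5|7)=-1, (3|7)=-1; sign (−1)^0·-1^2·-1^0 = +1.
(a,b)_2: α=0, β=-4; u≡5, v≡1 (mod 8); ε(u)ε(v)=0·0, αω(v)=0·0, βω(u)=-4·1; sum ≡ 0  ⇒  +1.
(a,b)_17: α=0, u≡10; β=-1, v≡4 (mod 17); (10|17)=-1, (4|17)=+1; sign (−1)^0·-1^-1·+1^0 = -1.
(a,b)_23: α=1, u≡9; β=1, v≡2 (mod 23); (9|23)=+1, (2|23)=+1; sign (−1)^1·+1^1·+1^1 = -1.
(a,b)_3: α=0, u≡1; β=2, v≡1 (mod 3); (1|3)=+1, (1|3)=+1; sign (−1)^0·+1^2·+1^0 = +1.
(a,b)_13: α=-2, u≡11; β=0, v≡3 (mod 13); (11|13)=-1, (3|13)=+1; sign (−1)^0·-1^0·+1^-2 = +1.
(a,b)_∞: sgn(-24035)=−, sgn(-81719)=−, so -1.
(a,b)_11: α=1, u≡3; β=1, v≡10 (mod 11); (3|11)=+1, (10|11)=-1; sign (−1)^1·+1^1·-1^1 = +1.
(a,b)_5: α=3, u≡2; β=0, v≡4 (mod 5); (2|5)=-1, (4|5)=+1; sign (−1)^0·-1^0·+1^3 = +1.
(a,b)_19: α=1, u≡14; β=1, v≡15 (mod 19); (14|19)=-1, (15|19)=-1; sign (−1)^1·-1^1·-1^1 = -1.
|Ram(-24035, -81719)| = 4, even; anisotropic at {17, 19, 23, ∞}.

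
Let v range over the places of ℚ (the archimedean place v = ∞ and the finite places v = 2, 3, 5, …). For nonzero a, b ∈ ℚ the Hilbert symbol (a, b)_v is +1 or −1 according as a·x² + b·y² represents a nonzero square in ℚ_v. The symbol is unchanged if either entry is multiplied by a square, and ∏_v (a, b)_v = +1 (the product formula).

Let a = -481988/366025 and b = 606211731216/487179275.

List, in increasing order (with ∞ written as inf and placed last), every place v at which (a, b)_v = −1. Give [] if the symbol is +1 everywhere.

Mod squares: a ≡ -713, b ≡ 11. Check v ∈ {∞, 2, 3, 5, 7, 11, 13, 23, 31}.
v=2: v_2(a)=2, v_2(b)=4; units ≡ 7, 3 (mod 8); ε·ε+αω+βω = 1·1+2·1+4·0 ≡ 1  ⇒  (a,b)_2 = -1.
v=7: a=7^0·(≡2), b=7^2·(≡2) mod 7; (2|7)=+1, (2|7)=+1; (−1)^{0·2·3}·(+1)^2·(+1)^0 = +1.
v=31: a=31^1·(≡25), b=31^2·(≡21) mod 31; (25|31)=+1, (21|31)=-1; (−1)^{1·2·15}·(+1)^2·(-1)^1 = -1.
v=3: a=3^0·(≡1), b=3^2·(≡2) mod 3; (1|3)=+1, (2|3)=-1; (−1)^{0·2·1}·(+1)^2·(-1)^0 = +1.
v=13: a=13^2·(≡6), b=13^2·(≡6) mod 13; (6|13)=-1, (6|13)=-1; (−1)^{2·2·6}·(-1)^2·(-1)^2 = +1.
v=11: a=11^-4·(≡7), b=11^-7·(≡1) mod 11; (7|11)=-1, (1|11)=+1; (−1)^{-4·-7·5}·(-1)^-7·(+1)^-4 = -1.
v=∞: -713 < 0 and 11 > 0  ⇒  (a,b)_∞ = +1.
v=23: a=23^1·(≡22), b=23^2·(≡11) mod 23; (22|23)=-1, (11|23)=-1; (−1)^{1·2·11}·(-1)^2·(-1)^1 = -1.
v=5: a=5^-2·(≡2), b=5^-2·(≡1) mod 5; (2|5)=-1, (1|5)=+1; (−1)^{-2·-2·2}·(-1)^-2·(+1)^-2 = +1.
Ram(-713, 11) = {2, 11, 23, 31}; no ℚ_2-point on the conic.

[2, 11, 23, 31]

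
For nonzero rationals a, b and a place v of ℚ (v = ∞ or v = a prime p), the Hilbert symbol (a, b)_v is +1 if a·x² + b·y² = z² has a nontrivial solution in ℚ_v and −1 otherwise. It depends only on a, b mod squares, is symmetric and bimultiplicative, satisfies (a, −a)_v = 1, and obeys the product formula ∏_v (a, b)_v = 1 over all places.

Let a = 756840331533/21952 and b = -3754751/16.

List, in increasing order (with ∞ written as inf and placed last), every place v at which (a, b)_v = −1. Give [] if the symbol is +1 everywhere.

[7, 23]

(a, b) ≡ (2141139, -31031) mod (ℚ^×)²; places V = {2, 3, 7, 11, 13, 23, 31, ∞}.
(a,b)_∞: sgn(2141139)=+, sgn(-31031)=−, so +1.
(a,b)_23: α=1, u≡6; β=0, v≡10 (mod 23); (6|23)=+1, (10|23)=-1; sign (−1)^0·+1^0·-1^1 = -1.
(a,b)_2: α=-6, β=-4; u≡3, v≡1 (mod 8); ε(u)ε(v)=1·0, αω(v)=-6·0, βω(u)=-4·1; sum ≡ 0  ⇒  +1.
(a,b)_7: α=-3, u≡6; β=1, v≡5 (mod 7); (6|7)=-1, (5|7)=-1; sign (−1)^1·-1^1·-1^-3 = -1.
(a,b)_11: α=5, u≡1; β=3, v≡10 (mod 11); (1|11)=+1, (10|11)=-1; sign (−1)^1·+1^3·-1^5 = +1.
(a,b)_13: α=3, u≡11; β=1, v≡11 (mod 13); (11|13)=-1, (11|13)=-1; sign (−1)^0·-1^1·-1^3 = +1.
(a,b)_3: α=1, u≡1; β=0, v≡1 (mod 3); (1|3)=+1, (1|3)=+1; sign (−1)^0·+1^0·+1^1 = +1.
(a,b)_31: α=1, u≡20; β=1, v≡23 (mod 31); (20|31)=+1, (23|31)=-1; sign (−1)^1·+1^1·-1^1 = +1.
|Ram(2141139, -31031)| = 2, even; anisotropic at {7, 23}.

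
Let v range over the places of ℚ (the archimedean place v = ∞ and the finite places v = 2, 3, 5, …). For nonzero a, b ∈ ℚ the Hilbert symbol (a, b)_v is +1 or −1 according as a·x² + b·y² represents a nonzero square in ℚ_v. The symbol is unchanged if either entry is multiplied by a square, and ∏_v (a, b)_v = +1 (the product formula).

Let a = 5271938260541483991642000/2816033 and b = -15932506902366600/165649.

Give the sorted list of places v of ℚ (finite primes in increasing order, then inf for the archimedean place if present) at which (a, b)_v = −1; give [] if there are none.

(a, b) ≡ (62985, -546) mod (ℚ^×)²; places V = {2, 3, 5, 7, 11, 13, 17, 19, 37, ∞}.
(a,b)_7: α=2, u≡6; β=1, v≡5 (mod 7); (6|7)=-1, (5|7)=-1; sign (−1)^0·-1^1·-1^2 = -1.
(a,b)_17: α=-1, u≡8; β=0, v≡2 (mod 17); (8|17)=+1, (2|17)=+1; sign (−1)^0·+1^0·+1^-1 = +1.
(a,b)_∞: sgn(62985)=+, sgn(-546)=−, so +1.
(a,b)_11: α=-2, u≡2; β=-2, v≡3 (mod 11); (2|11)=-1, (3|11)=+1; sign (−1)^0·-1^-2·+1^-2 = +1.
(a,b)_19: α=1, u≡17; β=2, v≡4 (mod 19); (17|19)=+1, (4|19)=+1; sign (−1)^0·+1^2·+1^1 = +1.
(a,b)_2: α=4, β=3; u≡1, v≡7 (mod 8); ε(u)ε(v)=0·1, αω(v)=4·0, βω(u)=3·0; sum ≡ 0  ⇒  +1.
(a,b)_13: α=5, u≡3; β=3, v≡9 (mod 13); (3|13)=+1, (9|13)=+1; sign (−1)^0·+1^3·+1^5 = +1.
(a,b)_5: α=3, u≡2; β=2, v≡4 (mod 5); (2|5)=-1, (4|5)=+1; sign (−1)^0·-1^2·+1^3 = +1.
(a,b)_3: α=27, u≡1; β=15, v≡1 (mod 3); (1|3)=+1, (1|3)=+1; sign (−1)^1·+1^15·+1^27 = -1.
(a,b)_37: α=-2, u≡28; β=-2, v≡12 (mod 37); (28|37)=+1, (12|37)=+1; sign (−1)^0·+1^-2·+1^-2 = +1.
Ram(62985, -546) = {3, 7}; no ℚ_3-point on the conic.

[3, 7]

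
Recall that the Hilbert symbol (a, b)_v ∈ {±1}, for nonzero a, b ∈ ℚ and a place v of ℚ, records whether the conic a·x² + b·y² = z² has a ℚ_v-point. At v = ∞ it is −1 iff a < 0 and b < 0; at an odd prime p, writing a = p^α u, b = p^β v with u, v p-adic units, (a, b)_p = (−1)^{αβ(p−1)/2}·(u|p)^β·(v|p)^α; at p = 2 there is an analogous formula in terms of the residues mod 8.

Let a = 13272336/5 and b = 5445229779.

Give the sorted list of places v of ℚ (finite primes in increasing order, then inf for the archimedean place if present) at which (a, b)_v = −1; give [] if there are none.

Mod squares: a ≡ 1045, b ≡ 19. Check v ∈ {∞, 2, 3, 5, 7, 11, 19}.
v=2: v_2(a)=4, v_2(b)=0; units ≡ 5, 3 (mod 8); ε·ε+αω+βω = 0·1+4·1+0·1 ≡ 0  ⇒  (a,b)_2 = +1.
v=11: a=11^1·(≡6), b=11^2·(≡8) mod 11; (6|11)=-1, (8|11)=-1; (−1)^{1·2·5}·(-1)^2·(-1)^1 = -1.
v=5: a=5^-1·(≡1), b=5^0·(≡4) mod 5; (1|5)=+1, (4|5)=+1; (−1)^{-1·0·2}·(+1)^0·(+1)^-1 = +1.
v=7: a=7^2·(≡4), b=7^0·(≡3) mod 7; (4|7)=+1, (3|7)=-1; (−1)^{2·0·3}·(+1)^0·(-1)^2 = +1.
v=19: a=19^1·(≡17), b=19^3·(≡4) mod 19; (17|19)=+1, (4|19)=+1; (−1)^{1·3·9}·(+1)^3·(+1)^1 = -1.
v=∞: 1045 > 0 and 19 > 0  ⇒  (a,b)_∞ = +1.
v=3: a=3^4·(≡1), b=3^8·(≡1) mod 3; (1|3)=+1, (1|3)=+1; (−1)^{4·8·1}·(+1)^8·(+1)^4 = +1.
|Ram(1045, 19)| = 2, even; anisotropic at {11, 19}.

[11, 19]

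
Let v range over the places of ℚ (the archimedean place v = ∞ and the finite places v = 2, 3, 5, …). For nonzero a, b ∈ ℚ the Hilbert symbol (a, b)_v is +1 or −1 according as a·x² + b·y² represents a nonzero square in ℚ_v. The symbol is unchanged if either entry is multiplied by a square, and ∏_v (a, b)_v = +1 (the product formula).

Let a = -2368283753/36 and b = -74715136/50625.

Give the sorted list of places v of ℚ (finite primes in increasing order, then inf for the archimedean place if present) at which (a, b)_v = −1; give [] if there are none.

[2, 29, 37, inf]

(a, b) ≡ (-17, -18241) mod (ℚ^×)²; places V = {2, 3, 5, 11, 17, 29, 37, ∞}.
(a,b)_2: α=-2, β=12; u≡7, v≡7 (mod 8); ε(u)ε(v)=1·1, αω(v)=-2·0, βω(u)=12·0; sum ≡ 1  ⇒  -1.
(a,b)_29: α=2, u≡10; β=1, v≡22 (mod 29); (10|29)=-1, (22|29)=+1; sign (−1)^0·-1^1·+1^2 = -1.
(a,b)_37: α=2, u≡2; β=1, v≡27 (mod 37); (2|37)=-1, (27|37)=+1; sign (−1)^0·-1^1·+1^2 = -1.
(a,b)_5: α=0, u≡2; β=-4, v≡4 (mod 5); (2|5)=-1, (4|5)=+1; sign (−1)^0·-1^-4·+1^0 = +1.
(a,b)_11: α=2, u≡5; β=0, v≡7 (mod 11); (5|11)=+1, (7|11)=-1; sign (−1)^0·+1^0·-1^2 = +1.
(a,b)_17: α=1, u≡13; β=1, v≡15 (mod 17); (13|17)=+1, (15|17)=+1; sign (−1)^0·+1^1·+1^1 = +1.
(a,b)_∞: sgn(-17)=−, sgn(-18241)=−, so -1.
(a,b)_3: α=-2, u≡1; β=-4, v≡2 (mod 3); (1|3)=+1, (2|3)=-1; sign (−1)^0·+1^-4·-1^-2 = +1.
|Ram(-17, -18241)| = 4, even; anisotropic at {2, 29, 37, ∞}.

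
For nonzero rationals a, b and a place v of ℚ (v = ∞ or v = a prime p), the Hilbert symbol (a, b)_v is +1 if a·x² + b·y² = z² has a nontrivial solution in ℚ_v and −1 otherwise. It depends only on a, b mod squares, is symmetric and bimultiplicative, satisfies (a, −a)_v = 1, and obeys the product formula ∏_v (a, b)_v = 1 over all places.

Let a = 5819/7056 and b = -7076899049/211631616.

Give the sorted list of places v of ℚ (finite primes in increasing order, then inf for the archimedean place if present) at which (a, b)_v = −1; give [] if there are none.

[2, 11]

(a, b) ≡ (11, -2926) mod (ℚ^×)²; places V = {2, 3, 7, 11, 19, 23, ∞}.
(a,b)_7: α=-2, u≡4; β=-1, v≡1 (mod 7); (4|7)=+1, (1|7)=+1; sign (−1)^0·+1^-1·+1^-2 = +1.
(a,b)_11: α=1, u≡9; β=3, v≡4 (mod 11); (9|11)=+1, (4|11)=+1; sign (−1)^1·+1^3·+1^1 = -1.
(a,b)_19: α=0, u≡17; β=1, v≡5 (mod 19); (17|19)=+1, (5|19)=+1; sign (−1)^0·+1^1·+1^0 = +1.
(a,b)_∞: sgn(11)=+, sgn(-2926)=−, so +1.
(a,b)_23: α=2, u≡7; β=4, v≡9 (mod 23); (7|23)=-1, (9|23)=+1; sign (−1)^0·-1^4·+1^2 = +1.
(a,b)_2: α=-4, β=-9; u≡3, v≡1 (mod 8); ε(u)ε(v)=1·0, αω(v)=-4·0, βω(u)=-9·1; sum ≡ 1  ⇒  -1.
(a,b)_3: α=-2, u≡2; β=-10, v≡2 (mod 3); (2|3)=-1, (2|3)=-1; sign (−1)^0·-1^-10·-1^-2 = +1.
Ram(11, -2926) = {2, 11}; no ℚ_2-point on the conic.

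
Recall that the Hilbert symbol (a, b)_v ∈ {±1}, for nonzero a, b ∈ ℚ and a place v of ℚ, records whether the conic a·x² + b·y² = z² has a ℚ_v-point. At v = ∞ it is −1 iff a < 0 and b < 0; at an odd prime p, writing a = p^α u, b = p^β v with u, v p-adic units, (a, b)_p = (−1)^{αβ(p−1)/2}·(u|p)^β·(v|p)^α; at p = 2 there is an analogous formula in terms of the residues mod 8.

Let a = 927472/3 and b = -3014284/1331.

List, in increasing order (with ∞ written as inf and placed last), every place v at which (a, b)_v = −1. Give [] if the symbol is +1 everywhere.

[11, 13]

Mod squares: a ≡ 21, b ≡ -1001. Check v ∈ {∞, 2, 3, 7, 11, 13}.
v=3: a=3^-1·(≡1), b=3^0·(≡1) mod 3; (1|3)=+1, (1|3)=+1; (−1)^{-1·0·1}·(+1)^0·(+1)^-1 = +1.
v=11: a=11^0·(≡6), b=11^-3·(≡2) mod 11; (6|11)=-1, (2|11)=-1; (−1)^{0·-3·5}·(-1)^-3·(-1)^0 = -1.
v=∞: 21 > 0 and -1001 < 0  ⇒  (a,b)_∞ = +1.
v=7: a=7^3·(≡3), b=7^3·(≡4) mod 7; (3|7)=-1, (4|7)=+1; (−1)^{3·3·3}·(-1)^3·(+1)^3 = +1.
v=2: v_2(a)=4, v_2(b)=2; units ≡ 5, 7 (mod 8); ε·ε+αω+βω = 0·1+4·0+2·1 ≡ 0  ⇒  (a,b)_2 = +1.
v=13: a=13^2·(≡5), b=13^3·(≡9) mod 13; (5|13)=-1, (9|13)=+1; (−1)^{2·3·6}·(-1)^3·(+1)^2 = -1.
(21, -1001 / ℚ) ramifies at {11, 13}: a division algebra.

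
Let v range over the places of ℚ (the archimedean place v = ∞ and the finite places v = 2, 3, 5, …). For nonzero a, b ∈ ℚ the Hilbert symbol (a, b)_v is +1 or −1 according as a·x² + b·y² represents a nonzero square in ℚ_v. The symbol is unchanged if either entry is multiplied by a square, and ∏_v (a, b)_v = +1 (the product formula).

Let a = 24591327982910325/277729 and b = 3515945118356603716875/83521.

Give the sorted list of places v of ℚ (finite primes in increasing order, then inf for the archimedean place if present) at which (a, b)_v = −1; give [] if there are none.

(a, b) ≡ (13, 74347) mod (ℚ^×)²; places V = {2, 3, 5, 7, 13, 17, 19, 31, 43, ∞}.
(a,b)_7: α=2, u≡5; β=3, v≡2 (mod 7); (5|7)=-1, (2|7)=+1; sign (−1)^0·-1^3·+1^2 = -1.
(a,b)_43: α=2, u≡10; β=3, v≡40 (mod 43); (10|43)=+1, (40|43)=+1; sign (−1)^0·+1^3·+1^2 = +1.
(a,b)_31: α=-2, u≡17; β=0, v≡2 (mod 31); (17|31)=-1, (2|31)=+1; sign (−1)^0·-1^0·+1^-2 = +1.
(a,b)_17: α=-2, u≡15; β=-4, v≡12 (mod 17); (15|17)=+1, (12|17)=-1; sign (−1)^0·+1^-4·-1^-2 = +1.
(a,b)_19: α=2, u≡3; β=3, v≡13 (mod 19); (3|19)=-1, (13|19)=-1; sign (−1)^0·-1^3·-1^2 = -1.
(a,b)_∞: sgn(13)=+, sgn(74347)=+, so +1.
(a,b)_5: α=2, u≡2; β=4, v≡2 (mod 5); (2|5)=-1, (2|5)=-1; sign (−1)^0·-1^4·-1^2 = +1.
(a,b)_2: α=0, β=0; u≡5, v≡3 (mod 8); ε(u)ε(v)=0·1, αω(v)=0·1, βω(u)=0·1; sum ≡ 0  ⇒  +1.
(a,b)_13: α=5, u≡1; β=5, v≡4 (mod 13); (1|13)=+1, (4|13)=+1; sign (−1)^0·+1^5·+1^5 = +1.
(a,b)_3: α=4, u≡1; β=4, v≡1 (mod 3); (1|3)=+1, (1|3)=+1; sign (−1)^0·+1^4·+1^4 = +1.
|Ram(13, 74347)| = 2, even; anisotropic at {7, 19}.

[7, 19]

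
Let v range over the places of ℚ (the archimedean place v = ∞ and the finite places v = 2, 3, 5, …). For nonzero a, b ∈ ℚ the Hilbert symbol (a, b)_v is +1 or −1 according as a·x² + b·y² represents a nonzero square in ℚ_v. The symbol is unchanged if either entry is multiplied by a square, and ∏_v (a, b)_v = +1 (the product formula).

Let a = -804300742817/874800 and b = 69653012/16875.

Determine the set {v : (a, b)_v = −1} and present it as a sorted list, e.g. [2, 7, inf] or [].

[11, 29]

(a, b) ≡ (-1131, 309111) mod (ℚ^×)²; places V = {2, 3, 5, 11, 13, 17, 19, 29, ∞}.
(a,b)_17: α=2, u≡9; β=1, v≡6 (mod 17); (9|17)=+1, (6|17)=-1; sign (−1)^0·+1^1·-1^2 = +1.
(a,b)_3: α=-7, u≡1; β=-3, v≡2 (mod 3); (1|3)=+1, (2|3)=-1; sign (−1)^1·+1^-3·-1^-7 = +1.
(a,b)_5: α=-2, u≡4; β=-4, v≡1 (mod 5); (4|5)=+1, (1|5)=+1; sign (−1)^0·+1^-4·+1^-2 = +1.
(a,b)_11: α=2, u≡2; β=1, v≡8 (mod 11); (2|11)=-1, (8|11)=-1; sign (−1)^0·-1^1·-1^2 = -1.
(a,b)_∞: sgn(-1131)=−, sgn(309111)=+, so +1.
(a,b)_2: α=-4, β=2; u≡5, v≡7 (mod 8); ε(u)ε(v)=0·1, αω(v)=-4·0, βω(u)=2·1; sum ≡ 0  ⇒  +1.
(a,b)_19: α=2, u≡11; β=1, v≡4 (mod 19); (11|19)=+1, (4|19)=+1; sign (−1)^0·+1^1·+1^2 = +1.
(a,b)_13: α=3, u≡1; β=2, v≡9 (mod 13); (1|13)=+1, (9|13)=+1; sign (−1)^0·+1^2·+1^3 = +1.
(a,b)_29: α=1, u≡18; β=1, v≡13 (mod 29); (18|29)=-1, (13|29)=+1; sign (−1)^0·-1^1·+1^1 = -1.
|Ram(-1131, 309111)| = 2, even; anisotropic at {11, 29}.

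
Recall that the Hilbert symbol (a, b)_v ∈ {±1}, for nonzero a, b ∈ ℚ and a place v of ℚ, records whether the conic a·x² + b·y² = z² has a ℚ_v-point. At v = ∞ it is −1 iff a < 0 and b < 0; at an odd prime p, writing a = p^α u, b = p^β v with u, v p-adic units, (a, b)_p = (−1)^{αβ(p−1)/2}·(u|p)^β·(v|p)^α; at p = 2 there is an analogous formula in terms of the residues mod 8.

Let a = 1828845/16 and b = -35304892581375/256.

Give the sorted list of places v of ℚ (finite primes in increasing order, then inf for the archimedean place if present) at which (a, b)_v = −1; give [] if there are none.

(a, b) ≡ (203205, -95) mod (ℚ^×)²; places V = {2, 3, 5, 19, 23, 31, ∞}.
(a,b)_∞: sgn(203205)=+, sgn(-95)=−, so +1.
(a,b)_31: α=1, u≡4; β=2, v≡24 (mod 31); (4|31)=+1, (24|31)=-1; sign (−1)^0·+1^2·-1^1 = -1.
(a,b)_19: α=1, u≡6; β=3, v≡18 (mod 19); (6|19)=+1, (18|19)=-1; sign (−1)^1·+1^3·-1^1 = +1.
(a,b)_5: α=1, u≡4; β=3, v≡4 (mod 5); (4|5)=+1, (4|5)=+1; sign (−1)^0·+1^3·+1^1 = +1.
(a,b)_2: α=-4, β=-8; u≡5, v≡1 (mod 8); ε(u)ε(v)=0·0, αω(v)=-4·0, βω(u)=-8·1; sum ≡ 0  ⇒  +1.
(a,b)_3: α=3, u≡1; β=4, v≡1 (mod 3); (1|3)=+1, (1|3)=+1; sign (−1)^0·+1^4·+1^3 = +1.
(a,b)_23: α=1, u≡6; β=2, v≡11 (mod 23); (6|23)=+1, (11|23)=-1; sign (−1)^0·+1^2·-1^1 = -1.
|Ram(203205, -95)| = 2, even; anisotropic at {23, 31}.

[23, 31]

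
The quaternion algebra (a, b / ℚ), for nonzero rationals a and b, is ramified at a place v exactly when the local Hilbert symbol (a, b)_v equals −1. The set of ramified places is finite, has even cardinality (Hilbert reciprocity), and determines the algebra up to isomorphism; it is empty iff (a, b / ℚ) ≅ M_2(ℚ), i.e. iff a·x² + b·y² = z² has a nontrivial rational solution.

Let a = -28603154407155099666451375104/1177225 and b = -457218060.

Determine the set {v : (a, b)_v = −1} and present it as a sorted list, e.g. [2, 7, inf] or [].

[13, 17, 29, inf]

Mod squares: a ≡ -262769, b ≡ -135915. Check v ∈ {∞, 2, 3, 5, 7, 11, 13, 17, 29, 31, 41}.
v=17: a=17^3·(≡15), b=17^1·(≡10) mod 17; (15|17)=+1, (10|17)=-1; (−1)^{3·1·8}·(+1)^1·(-1)^3 = -1.
v=41: a=41^5·(≡27), b=41^1·(≡12) mod 41; (27|41)=-1, (12|41)=-1; (−1)^{5·1·20}·(-1)^1·(-1)^5 = +1.
v=5: a=5^-2·(≡4), b=5^1·(≡3) mod 5; (4|5)=+1, (3|5)=-1; (−1)^{-2·1·2}·(+1)^1·(-1)^-2 = +1.
v=31: a=31^-2·(≡28), b=31^0·(≡10) mod 31; (28|31)=+1, (10|31)=+1; (−1)^{-2·0·15}·(+1)^0·(+1)^-2 = +1.
v=29: a=29^5·(≡22), b=29^2·(≡3) mod 29; (22|29)=+1, (3|29)=-1; (−1)^{5·2·14}·(+1)^2·(-1)^5 = -1.
v=2: v_2(a)=10, v_2(b)=2; units ≡ 7, 5 (mod 8); ε·ε+αω+βω = 1·0+10·1+2·0 ≡ 0  ⇒  (a,b)_2 = +1.
v=13: a=13^3·(≡7), b=13^1·(≡9) mod 13; (7|13)=-1, (9|13)=+1; (−1)^{3·1·6}·(-1)^1·(+1)^3 = -1.
v=7: a=7^-2·(≡1), b=7^0·(≡2) mod 7; (1|7)=+1, (2|7)=+1; (−1)^{-2·0·3}·(+1)^0·(+1)^-2 = +1.
v=∞: -262769 < 0 and -135915 < 0  ⇒  (a,b)_∞ = -1.
v=3: a=3^2·(≡1), b=3^1·(≡1) mod 3; (1|3)=+1, (1|3)=+1; (−1)^{2·1·1}·(+1)^1·(+1)^2 = +1.
v=11: a=11^2·(≡7), b=11^0·(≡9) mod 11; (7|11)=-1, (9|11)=+1; (−1)^{2·0·5}·(-1)^0·(+1)^2 = +1.
|Ram(-262769, -135915)| = 4, even; anisotropic at {13, 17, 29, ∞}.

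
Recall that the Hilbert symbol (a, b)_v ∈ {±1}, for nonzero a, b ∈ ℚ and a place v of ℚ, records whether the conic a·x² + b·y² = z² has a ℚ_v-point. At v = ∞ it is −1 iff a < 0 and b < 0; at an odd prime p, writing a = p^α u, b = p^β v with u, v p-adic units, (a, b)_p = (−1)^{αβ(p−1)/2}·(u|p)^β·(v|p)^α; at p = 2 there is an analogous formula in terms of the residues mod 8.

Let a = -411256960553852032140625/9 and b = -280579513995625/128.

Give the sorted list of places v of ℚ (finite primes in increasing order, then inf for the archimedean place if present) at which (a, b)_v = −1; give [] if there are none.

(a, b) ≡ (-7657, -15314) mod (ℚ^×)²; places V = {2, 3, 5, 13, 19, 31, ∞}.
(a,b)_19: α=5, u≡10; β=3, v≡1 (mod 19); (10|19)=-1, (1|19)=+1; sign (−1)^1·-1^3·+1^5 = +1.
(a,b)_31: α=5, u≡7; β=3, v≡9 (mod 31); (7|31)=+1, (9|31)=+1; sign (−1)^1·+1^3·+1^5 = -1.
(a,b)_13: α=5, u≡4; β=3, v≡6 (mod 13); (4|13)=+1, (6|13)=-1; sign (−1)^0·+1^3·-1^5 = -1.
(a,b)_3: α=-2, u≡2; β=0, v≡1 (mod 3); (2|3)=-1, (1|3)=+1; sign (−1)^0·-1^0·+1^-2 = +1.
(a,b)_5: α=6, u≡2; β=4, v≡4 (mod 5); (2|5)=-1, (4|5)=+1; sign (−1)^0·-1^4·+1^6 = +1.
(a,b)_2: α=0, β=-7; u≡7, v≡7 (mod 8); ε(u)ε(v)=1·1, αω(v)=0·0, βω(u)=-7·0; sum ≡ 1  ⇒  -1.
(a,b)_∞: sgn(-7657)=−, sgn(-15314)=−, so -1.
Ram(-7657, -15314) = {2, 13, 31, ∞}; no ℚ_2-point on the conic.

[2, 13, 31, inf]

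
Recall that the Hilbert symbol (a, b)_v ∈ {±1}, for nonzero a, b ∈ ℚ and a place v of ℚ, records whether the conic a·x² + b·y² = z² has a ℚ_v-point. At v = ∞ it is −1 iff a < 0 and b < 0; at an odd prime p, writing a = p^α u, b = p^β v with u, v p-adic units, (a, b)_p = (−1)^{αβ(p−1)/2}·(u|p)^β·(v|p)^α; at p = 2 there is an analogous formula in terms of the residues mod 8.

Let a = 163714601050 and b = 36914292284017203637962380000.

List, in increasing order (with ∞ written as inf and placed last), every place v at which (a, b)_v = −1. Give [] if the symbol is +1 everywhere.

(a, b) ≡ (107338, 344318) mod (ℚ^×)²; places V = {2, 5, 7, 11, 13, 17, 19, 41, ∞}.
(a,b)_19: α=2, u≡11; β=5, v≡2 (mod 19); (11|19)=+1, (2|19)=-1; sign (−1)^0·+1^5·-1^2 = +1.
(a,b)_7: α=1, u≡1; β=2, v≡1 (mod 7); (1|7)=+1, (1|7)=+1; sign (−1)^0·+1^2·+1^1 = +1.
(a,b)_13: α=2, u≡4; β=5, v≡8 (mod 13); (4|13)=+1, (8|13)=-1; sign (−1)^0·+1^5·-1^2 = +1.
(a,b)_17: α=1, u≡14; β=3, v≡14 (mod 17); (14|17)=-1, (14|17)=-1; sign (−1)^0·-1^3·-1^1 = +1.
(a,b)_11: α=1, u≡9; β=2, v≡2 (mod 11); (9|11)=+1, (2|11)=-1; sign (−1)^0·+1^2·-1^1 = -1.
(a,b)_41: α=1, u≡14; β=3, v≡6 (mod 41); (14|41)=-1, (6|41)=-1; sign (−1)^0·-1^3·-1^1 = +1.
(a,b)_5: α=2, u≡2; β=4, v≡3 (mod 5); (2|5)=-1, (3|5)=-1; sign (−1)^0·-1^4·-1^2 = +1.
(a,b)_2: α=1, β=5; u≡5, v≡7 (mod 8); ε(u)ε(v)=0·1, αω(v)=1·0, βω(u)=5·1; sum ≡ 1  ⇒  -1.
(a,b)_∞: sgn(107338)=+, sgn(344318)=+, so +1.
(107338, 344318 / ℚ) ramifies at {2, 11}: a division algebra.

[2, 11]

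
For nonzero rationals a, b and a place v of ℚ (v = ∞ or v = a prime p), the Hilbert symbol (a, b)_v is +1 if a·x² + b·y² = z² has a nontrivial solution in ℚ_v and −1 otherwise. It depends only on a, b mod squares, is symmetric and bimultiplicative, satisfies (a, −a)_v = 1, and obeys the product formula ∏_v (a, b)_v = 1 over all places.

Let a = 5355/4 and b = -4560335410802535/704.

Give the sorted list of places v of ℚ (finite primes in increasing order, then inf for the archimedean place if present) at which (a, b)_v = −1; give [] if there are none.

[2, 5, 7, 17]

Mod squares: a ≡ 595, b ≡ -165. Check v ∈ {∞, 2, 3, 5, 7, 11, 13, 17}.
v=7: a=7^1·(≡4), b=7^2·(≡3) mod 7; (4|7)=+1, (3|7)=-1; (−1)^{1·2·3}·(+1)^2·(-1)^1 = -1.
v=∞: 595 > 0 and -165 < 0  ⇒  (a,b)_∞ = +1.
v=17: a=17^1·(≡15), b=17^6·(≡7) mod 17; (15|17)=+1, (7|17)=-1; (−1)^{1·6·8}·(+1)^6·(-1)^1 = -1.
v=13: a=13^0·(≡3), b=13^4·(≡1) mod 13; (3|13)=+1, (1|13)=+1; (−1)^{0·4·6}·(+1)^4·(+1)^0 = +1.
v=3: a=3^2·(≡1), b=3^3·(≡2) mod 3; (1|3)=+1, (2|3)=-1; (−1)^{2·3·1}·(+1)^3·(-1)^2 = +1.
v=2: v_2(a)=-2, v_2(b)=-6; units ≡ 3, 3 (mod 8); ε·ε+αω+βω = 1·1+-2·1+-6·1 ≡ 1  ⇒  (a,b)_2 = -1.
v=5: a=5^1·(≡4), b=5^1·(≡2) mod 5; (4|5)=+1, (2|5)=-1; (−1)^{1·1·2}·(+1)^1·(-1)^1 = -1.
v=11: a=11^0·(≡5), b=11^-1·(≡6) mod 11; (5|11)=+1, (6|11)=-1; (−1)^{0·-1·5}·(+1)^-1·(-1)^0 = +1.
(595, -165 / ℚ) ramifies at {2, 5, 7, 17}: a division algebra.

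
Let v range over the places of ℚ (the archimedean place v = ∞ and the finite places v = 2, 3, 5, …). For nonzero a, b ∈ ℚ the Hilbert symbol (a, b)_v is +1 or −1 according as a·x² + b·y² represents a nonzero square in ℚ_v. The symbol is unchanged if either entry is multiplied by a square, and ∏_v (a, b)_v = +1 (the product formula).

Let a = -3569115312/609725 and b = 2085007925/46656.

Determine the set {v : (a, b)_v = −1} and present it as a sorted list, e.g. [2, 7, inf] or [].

Mod squares: a ≡ -33263, b ≡ 493493. Check v ∈ {∞, 2, 3, 5, 7, 11, 13, 17, 29, 31, 37}.
v=3: a=3^4·(≡1), b=3^-6·(≡2) mod 3; (1|3)=+1, (2|3)=-1; (−1)^{4·-6·1}·(+1)^-6·(-1)^4 = +1.
v=37: a=37^1·(≡25), b=37^0·(≡17) mod 37; (25|37)=+1, (17|37)=-1; (−1)^{1·0·18}·(+1)^0·(-1)^1 = -1.
v=13: a=13^0·(≡9), b=13^3·(≡1) mod 13; (9|13)=+1, (1|13)=+1; (−1)^{0·3·6}·(+1)^3·(+1)^0 = +1.
v=7: a=7^4·(≡2), b=7^1·(≡1) mod 7; (2|7)=+1, (1|7)=+1; (−1)^{4·1·3}·(+1)^1·(+1)^4 = +1.
v=31: a=31^1·(≡26), b=31^0·(≡5) mod 31; (26|31)=-1, (5|31)=+1; (−1)^{1·0·15}·(-1)^0·(+1)^1 = +1.
v=5: a=5^-2·(≡2), b=5^2·(≡2) mod 5; (2|5)=-1, (2|5)=-1; (−1)^{-2·2·2}·(-1)^2·(-1)^-2 = +1.
v=∞: -33263 < 0 and 493493 > 0  ⇒  (a,b)_∞ = +1.
v=17: a=17^0·(≡14), b=17^1·(≡7) mod 17; (14|17)=-1, (7|17)=-1; (−1)^{0·1·8}·(-1)^1·(-1)^0 = -1.
v=11: a=11^0·(≡3), b=11^1·(≡1) mod 11; (3|11)=+1, (1|11)=+1; (−1)^{0·1·5}·(+1)^1·(+1)^0 = +1.
v=29: a=29^-3·(≡13), b=29^1·(≡24) mod 29; (13|29)=+1, (24|29)=+1; (−1)^{-3·1·14}·(+1)^1·(+1)^-3 = +1.
v=2: v_2(a)=4, v_2(b)=-6; units ≡ 1, 5 (mod 8); ε·ε+αω+βω = 0·0+4·1+-6·0 ≡ 0  ⇒  (a,b)_2 = +1.
(-33263, 493493 / ℚ) ramifies at {17, 37}: a division algebra.

[17, 37]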